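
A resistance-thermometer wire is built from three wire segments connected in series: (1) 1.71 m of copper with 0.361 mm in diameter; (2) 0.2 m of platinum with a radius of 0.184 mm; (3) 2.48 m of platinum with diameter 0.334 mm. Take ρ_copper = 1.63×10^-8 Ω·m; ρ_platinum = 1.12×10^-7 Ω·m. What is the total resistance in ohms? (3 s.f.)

Seg 1: A = π(d/2)² = π(1.8050e-04 m)² = 1.024e-07 m²
R_1 = (1.63×10^-8)(1.71)/(1.024e-07) = 0.2723 Ω
Seg 2: A = πr² = π(1.8400e-04 m)² = 1.064e-07 m²
R_2 = (1.12×10^-7)(0.2)/(1.064e-07) = 0.2106 Ω
Seg 3: A = π(d/2)² = π(1.6700e-04 m)² = 8.762e-08 m²
R_3 = (1.12×10^-7)(2.48)/(8.762e-08) = 3.17 Ω
R_total = R_1 + R_2 + R_3 = 3.65 Ω

3.65 Ω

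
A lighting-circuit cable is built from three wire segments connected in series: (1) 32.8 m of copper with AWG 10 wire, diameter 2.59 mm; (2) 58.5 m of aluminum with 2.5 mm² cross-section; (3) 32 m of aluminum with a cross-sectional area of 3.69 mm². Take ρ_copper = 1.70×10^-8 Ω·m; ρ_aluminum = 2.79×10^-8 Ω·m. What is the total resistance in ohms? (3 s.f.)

Seg 1: A = π(2.59/2 mm)² = π(1.2950e-03 m)² = 5.269e-06 m²
R_1 = (1.70×10^-8)(32.8)/(5.269e-06) = 0.1058 Ω
Seg 2: A = 2.5 mm² = 2.500e-06 m²
R_2 = (2.79×10^-8)(58.5)/(2.500e-06) = 0.6529 Ω
Seg 3: A = 3.69 mm² = 3.690e-06 m²
R_3 = (2.79×10^-8)(32)/(3.690e-06) = 0.242 Ω
R_total = R_1 + R_2 + R_3 = 1.00 Ω

1.00 Ω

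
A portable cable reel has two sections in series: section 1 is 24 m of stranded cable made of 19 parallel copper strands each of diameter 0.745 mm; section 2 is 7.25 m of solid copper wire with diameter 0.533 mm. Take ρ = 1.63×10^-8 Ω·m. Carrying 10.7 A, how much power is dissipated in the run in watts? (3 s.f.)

66.0 W

Section 1: A_strand = π(3.7250e-04)² = 4.359e-07 m²; R₁ = ρL/(N·A_s) = (1.63×10^-8)(24)/(19×4.359e-07) = 0.04723 Ω
Section 2: A = π(d/2)² = π(2.6650e-04 m)² = 2.231e-07 m²
R₂ = (1.63×10^-8)(7.25)/(2.231e-07) = 0.5296 Ω
R = R₁ + R₂ = 0.5769 Ω
P = I²R = (10.7)² × 0.5769 = 66.0 W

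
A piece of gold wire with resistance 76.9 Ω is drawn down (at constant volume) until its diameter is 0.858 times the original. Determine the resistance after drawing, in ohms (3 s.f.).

Volume constant ⇒ L' = L/r² with r = 0.858. R' = ρL'/A' = ρ(L/r²)/(πr²d₀²/4) = R/r⁴.
R' = 1.845 × 76.9 = 142 Ω

142 Ω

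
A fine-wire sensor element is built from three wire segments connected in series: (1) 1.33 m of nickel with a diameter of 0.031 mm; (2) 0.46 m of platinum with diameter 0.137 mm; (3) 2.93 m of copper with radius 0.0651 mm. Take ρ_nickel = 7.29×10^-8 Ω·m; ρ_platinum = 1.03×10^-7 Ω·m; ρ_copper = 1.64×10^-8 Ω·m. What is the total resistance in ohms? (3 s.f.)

135 Ω

Seg 1: A = π(d/2)² = π(1.5500e-05 m)² = 7.548e-10 m²
R_1 = (7.29×10^-8)(1.33)/(7.548e-10) = 128.5 Ω
Seg 2: A = π(d/2)² = π(6.8500e-05 m)² = 1.474e-08 m²
R_2 = (1.03×10^-7)(0.46)/(1.474e-08) = 3.214 Ω
Seg 3: A = πr² = π(6.5100e-05 m)² = 1.331e-08 m²
R_3 = (1.64×10^-8)(2.93)/(1.331e-08) = 3.609 Ω
R_total = R_1 + R_2 + R_3 = 135 Ω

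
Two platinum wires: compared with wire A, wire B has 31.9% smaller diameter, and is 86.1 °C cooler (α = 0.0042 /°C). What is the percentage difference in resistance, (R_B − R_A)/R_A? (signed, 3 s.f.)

R ∝ ρL/d² with ρ ∝ (1+αΔT), so R_B/R_A = (1 − 31.9/100)⁻² × (1 − 0.0042×86.1)
= 2.156 × 0.6384 = 1.377
(R_B − R_A)/R_A = 1.377 − 1 = 37.7%

37.7%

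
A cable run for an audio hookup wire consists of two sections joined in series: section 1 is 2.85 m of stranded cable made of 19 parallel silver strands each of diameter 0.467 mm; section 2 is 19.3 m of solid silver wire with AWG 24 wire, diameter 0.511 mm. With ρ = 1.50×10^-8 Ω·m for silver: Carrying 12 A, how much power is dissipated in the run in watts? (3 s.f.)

205 W

Section 1: A_strand = π(2.3350e-04)² = 1.713e-07 m²; R₁ = ρL/(N·A_s) = (1.50×10^-8)(2.85)/(19×1.713e-07) = 0.01314 Ω
Section 2: A = π(0.511/2 mm)² = π(2.5550e-04 m)² = 2.051e-07 m²
R₂ = (1.50×10^-8)(19.3)/(2.051e-07) = 1.412 Ω
R = R₁ + R₂ = 1.425 Ω
P = I²R = (12)² × 1.425 = 205 W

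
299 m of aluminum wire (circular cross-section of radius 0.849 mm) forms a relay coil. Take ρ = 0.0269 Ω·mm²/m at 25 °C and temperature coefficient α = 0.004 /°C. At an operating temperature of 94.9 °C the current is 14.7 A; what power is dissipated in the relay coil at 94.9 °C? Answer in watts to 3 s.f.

ρ = 0.0269 Ω·mm²/m = 2.69×10^-8 Ω·m
A = πr² = π(8.4900e-04 m)² = 2.264e-06 m²
R₍25₎ = ρL/A = (2.69×10^-8)(299)/(2.264e-06) = 3.552 Ω
R₍94.9₎ = R₍25₎(1 + αΔT) = 3.552 × (1 + 0.004×69.9) = 4.545 Ω
P = I²R = (14.7)² × 4.545 = 982 W

982 W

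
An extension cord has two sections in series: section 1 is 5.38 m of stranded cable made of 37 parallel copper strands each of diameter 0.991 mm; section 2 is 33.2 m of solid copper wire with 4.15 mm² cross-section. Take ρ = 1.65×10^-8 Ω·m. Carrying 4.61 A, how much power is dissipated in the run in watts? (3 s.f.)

2.87 W

Section 1: A_strand = π(4.9550e-04)² = 7.713e-07 m²; R₁ = ρL/(N·A_s) = (1.65×10^-8)(5.38)/(37×7.713e-07) = 0.00311 Ω
Section 2: A = 4.15 mm² = 4.150e-06 m²
R₂ = (1.65×10^-8)(33.2)/(4.150e-06) = 0.132 Ω
R = R₁ + R₂ = 0.1351 Ω
P = I²R = (4.61)² × 0.1351 = 2.87 W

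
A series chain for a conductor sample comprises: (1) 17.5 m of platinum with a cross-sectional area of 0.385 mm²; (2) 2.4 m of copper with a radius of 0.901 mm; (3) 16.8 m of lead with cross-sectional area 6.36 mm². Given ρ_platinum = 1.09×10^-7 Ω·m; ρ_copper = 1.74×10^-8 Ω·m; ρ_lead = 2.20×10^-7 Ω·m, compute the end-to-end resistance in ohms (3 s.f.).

5.55 Ω

Seg 1: A = 0.385 mm² = 3.850e-07 m²
R_1 = (1.09×10^-7)(17.5)/(3.850e-07) = 4.955 Ω
Seg 2: A = πr² = π(9.0100e-04 m)² = 2.550e-06 m²
R_2 = (1.74×10^-8)(2.4)/(2.550e-06) = 0.01637 Ω
Seg 3: A = 6.36 mm² = 6.360e-06 m²
R_3 = (2.20×10^-7)(16.8)/(6.360e-06) = 0.5811 Ω
R_total = R_1 + R_2 + R_3 = 5.55 Ω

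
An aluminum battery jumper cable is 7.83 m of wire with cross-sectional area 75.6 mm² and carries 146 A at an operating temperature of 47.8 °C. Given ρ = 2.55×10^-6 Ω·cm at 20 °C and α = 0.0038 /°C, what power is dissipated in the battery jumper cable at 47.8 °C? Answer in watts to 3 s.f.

ρ = 2.55×10^-6 Ω·cm = 2.55×10^-8 Ω·m
A = 75.6 mm² = 7.560e-05 m²
R₍20₎ = ρL/A = (2.55×10^-8)(7.83)/(7.560e-05) = 0.002641 Ω
R₍47.8₎ = R₍20₎(1 + αΔT) = 0.002641 × (1 + 0.0038×27.8) = 0.00292 Ω
P = I²R = (146)² × 0.00292 = 62.2 W

62.2 W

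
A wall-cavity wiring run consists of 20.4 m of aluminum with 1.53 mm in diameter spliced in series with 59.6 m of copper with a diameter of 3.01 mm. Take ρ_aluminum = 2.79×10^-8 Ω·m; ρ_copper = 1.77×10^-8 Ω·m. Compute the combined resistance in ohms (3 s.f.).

0.458 Ω

Segment 1: A = π(d/2)² = π(7.6500e-04 m)² = 1.839e-06 m²
R₁ = ρL/A = (2.79×10^-8)(20.4)/(1.839e-06) = 0.3096 Ω
Segment 2: A = π(d/2)² = π(1.5050e-03 m)² = 7.116e-06 m²
R₂ = (1.77×10^-8)(59.6)/(7.116e-06) = 0.1483 Ω
R = R₁ + R₂ = 0.458 Ω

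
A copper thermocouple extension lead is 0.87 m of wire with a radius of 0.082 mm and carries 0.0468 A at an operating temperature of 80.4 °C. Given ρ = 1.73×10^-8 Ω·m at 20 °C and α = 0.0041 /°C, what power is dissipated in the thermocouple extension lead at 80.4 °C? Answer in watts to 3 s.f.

A = πr² = π(8.2000e-05 m)² = 2.112e-08 m²
R₍20₎ = ρL/A = (1.73×10^-8)(0.87)/(2.112e-08) = 0.7125 Ω
R₍80.4₎ = R₍20₎(1 + αΔT) = 0.7125 × (1 + 0.0041×60.4) = 0.8889 Ω
P = I²R = (0.0468)² × 0.8889 = 0.00195 W

0.00195 W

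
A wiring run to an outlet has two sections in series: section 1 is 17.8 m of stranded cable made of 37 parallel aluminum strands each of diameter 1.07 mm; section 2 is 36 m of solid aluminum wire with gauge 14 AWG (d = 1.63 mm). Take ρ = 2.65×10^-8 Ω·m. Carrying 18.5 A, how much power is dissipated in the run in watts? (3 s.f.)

Section 1: A_strand = π(5.3500e-04)² = 8.992e-07 m²; R₁ = ρL/(N·A_s) = (2.65×10^-8)(17.8)/(37×8.992e-07) = 0.01418 Ω
Section 2: A = π(1.63/2 mm)² = π(8.1500e-04 m)² = 2.087e-06 m²
R₂ = (2.65×10^-8)(36)/(2.087e-06) = 0.4572 Ω
R = R₁ + R₂ = 0.4714 Ω
P = I²R = (18.5)² × 0.4714 = 161 W

161 W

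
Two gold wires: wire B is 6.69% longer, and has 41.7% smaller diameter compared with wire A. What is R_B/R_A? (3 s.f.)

R ∝ L/d², so R_B/R_A = (1 + 6.69/100) × (1 − 41.7/100)⁻²
= 1.067 × 2.942 = 3.14

3.14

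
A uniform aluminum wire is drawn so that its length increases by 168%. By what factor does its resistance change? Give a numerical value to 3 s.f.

7.18

k = 1 + 168/100 = 2.68; volume constant ⇒ A' = A/k, so R' = k²R.
Factor = 7.18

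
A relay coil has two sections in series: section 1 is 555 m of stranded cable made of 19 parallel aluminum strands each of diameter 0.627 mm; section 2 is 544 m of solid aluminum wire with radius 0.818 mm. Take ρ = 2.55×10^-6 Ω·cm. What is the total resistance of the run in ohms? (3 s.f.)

9.01 Ω

ρ = 2.55×10^-6 Ω·cm = 2.55×10^-8 Ω·m
Section 1: A_strand = π(3.1350e-04)² = 3.088e-07 m²; R₁ = ρL/(N·A_s) = (2.55×10^-8)(555)/(19×3.088e-07) = 2.412 Ω
Section 2: A = πr² = π(8.1800e-04 m)² = 2.102e-06 m²
R₂ = (2.55×10^-8)(544)/(2.102e-06) = 6.599 Ω
R = R₁ + R₂ = 9.01 Ω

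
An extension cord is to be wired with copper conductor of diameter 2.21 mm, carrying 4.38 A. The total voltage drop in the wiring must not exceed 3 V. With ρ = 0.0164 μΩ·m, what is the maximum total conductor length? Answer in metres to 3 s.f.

160 m

ρ = 0.0164 μΩ·m = 1.64×10^-8 Ω·m
A = π(d/2)² = π(1.1050e-03 m)² = 3.836e-06 m²
L_max = V_max·A/(1·ρI) = (3)(3.836e-06)/(1.64×10^-8×4.38) = 160 m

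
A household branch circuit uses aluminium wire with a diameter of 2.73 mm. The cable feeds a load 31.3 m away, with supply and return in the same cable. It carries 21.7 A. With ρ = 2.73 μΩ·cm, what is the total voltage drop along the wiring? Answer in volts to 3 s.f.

6.34 V

ρ = 2.73 μΩ·cm = 2.73×10^-8 Ω·m
A = π(d/2)² = π(1.3650e-03 m)² = 5.853e-06 m²
Total conductor length (both ways) L = 2 × 31.3 = 62.6 m
R = ρL/A = (2.73×10^-8)(62.6)/(5.853e-06) = 0.292 Ω
V = IR = 21.7 × 0.292 = 6.34 V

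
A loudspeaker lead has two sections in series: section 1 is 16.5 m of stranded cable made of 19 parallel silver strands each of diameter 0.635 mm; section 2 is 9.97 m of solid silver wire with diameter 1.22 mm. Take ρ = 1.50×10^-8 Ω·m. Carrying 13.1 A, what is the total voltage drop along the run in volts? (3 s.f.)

Section 1: A_strand = π(3.1750e-04)² = 3.167e-07 m²; R₁ = ρL/(N·A_s) = (1.50×10^-8)(16.5)/(19×3.167e-07) = 0.04113 Ω
Section 2: A = π(d/2)² = π(6.1000e-04 m)² = 1.169e-06 m²
R₂ = (1.50×10^-8)(9.97)/(1.169e-06) = 0.1279 Ω
R = R₁ + R₂ = 0.1691 Ω
V = IR = 13.1 × 0.1691 = 2.21 V

2.21 V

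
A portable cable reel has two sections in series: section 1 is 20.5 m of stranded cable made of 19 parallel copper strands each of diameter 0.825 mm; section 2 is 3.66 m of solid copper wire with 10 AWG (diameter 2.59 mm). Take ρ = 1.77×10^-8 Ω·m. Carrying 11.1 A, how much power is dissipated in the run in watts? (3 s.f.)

5.92 W

Section 1: A_strand = π(4.1250e-04)² = 5.346e-07 m²; R₁ = ρL/(N·A_s) = (1.77×10^-8)(20.5)/(19×5.346e-07) = 0.03573 Ω
Section 2: A = π(2.59/2 mm)² = π(1.2950e-03 m)² = 5.269e-06 m²
R₂ = (1.77×10^-8)(3.66)/(5.269e-06) = 0.0123 Ω
R = R₁ + R₂ = 0.04802 Ω
P = I²R = (11.1)² × 0.04802 = 5.92 W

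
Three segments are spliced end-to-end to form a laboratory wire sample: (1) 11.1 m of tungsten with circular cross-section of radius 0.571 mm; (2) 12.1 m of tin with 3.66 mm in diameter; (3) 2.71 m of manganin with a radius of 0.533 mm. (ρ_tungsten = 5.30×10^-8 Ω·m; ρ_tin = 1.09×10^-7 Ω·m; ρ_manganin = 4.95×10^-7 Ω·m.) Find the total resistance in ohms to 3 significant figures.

Seg 1: A = πr² = π(5.7100e-04 m)² = 1.024e-06 m²
R_1 = (5.30×10^-8)(11.1)/(1.024e-06) = 0.5744 Ω
Seg 2: A = π(d/2)² = π(1.8300e-03 m)² = 1.052e-05 m²
R_2 = (1.09×10^-7)(12.1)/(1.052e-05) = 0.1254 Ω
Seg 3: A = πr² = π(5.3300e-04 m)² = 8.925e-07 m²
R_3 = (4.95×10^-7)(2.71)/(8.925e-07) = 1.503 Ω
R_total = R_1 + R_2 + R_3 = 2.20 Ω

2.20 Ω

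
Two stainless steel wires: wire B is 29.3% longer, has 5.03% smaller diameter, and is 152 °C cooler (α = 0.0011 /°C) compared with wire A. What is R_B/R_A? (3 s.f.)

1.19

R ∝ ρL/d² with ρ ∝ (1+αΔT), so R_B/R_A = (1 + 29.3/100) × (1 − 5.03/100)⁻² × (1 − 0.0011×152)
= 1.293 × 1.109 × 0.8328 = 1.19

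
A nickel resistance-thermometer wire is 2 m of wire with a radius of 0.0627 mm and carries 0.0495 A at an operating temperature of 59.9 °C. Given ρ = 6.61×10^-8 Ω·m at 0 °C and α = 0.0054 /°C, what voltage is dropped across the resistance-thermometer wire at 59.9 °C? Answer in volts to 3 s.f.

0.701 V

A = πr² = π(6.2700e-05 m)² = 1.235e-08 m²
R₍0₎ = ρL/A = (6.61×10^-8)(2)/(1.235e-08) = 10.7 Ω
R₍59.9₎ = R₍0₎(1 + αΔT) = 10.7 × (1 + 0.0054×59.9) = 14.17 Ω
V = IR = 0.0495 × 14.17 = 0.701 V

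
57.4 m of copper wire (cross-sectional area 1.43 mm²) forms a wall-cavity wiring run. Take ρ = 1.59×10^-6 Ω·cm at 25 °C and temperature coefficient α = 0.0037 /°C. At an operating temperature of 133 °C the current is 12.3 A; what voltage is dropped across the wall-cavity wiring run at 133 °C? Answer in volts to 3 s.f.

11.0 V

ρ = 1.59×10^-6 Ω·cm = 1.59×10^-8 Ω·m
A = 1.43 mm² = 1.430e-06 m²
R₍25₎ = ρL/A = (1.59×10^-8)(57.4)/(1.430e-06) = 0.6382 Ω
R₍133₎ = R₍25₎(1 + αΔT) = 0.6382 × (1 + 0.0037×108) = 0.8933 Ω
V = IR = 12.3 × 0.8933 = 11.0 V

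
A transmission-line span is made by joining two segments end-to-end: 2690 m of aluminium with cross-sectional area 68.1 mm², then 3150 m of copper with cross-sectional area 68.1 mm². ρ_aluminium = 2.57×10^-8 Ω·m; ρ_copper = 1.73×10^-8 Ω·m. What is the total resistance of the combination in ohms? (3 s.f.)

Segment 1: A = 68.1 mm² = 6.810e-05 m²
R₁ = ρL/A = (2.57×10^-8)(2690)/(6.810e-05) = 1.015 Ω
R₂ = (1.73×10^-8)(3150)/(6.810e-05) = 0.8002 Ω
R = R₁ + R₂ = 1.82 Ω

1.82 Ω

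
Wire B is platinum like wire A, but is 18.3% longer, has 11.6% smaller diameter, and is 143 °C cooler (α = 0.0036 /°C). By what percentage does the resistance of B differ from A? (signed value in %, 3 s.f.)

R ∝ ρL/d² with ρ ∝ (1+αΔT), so R_B/R_A = (1 + 18.3/100) × (1 − 11.6/100)⁻² × (1 − 0.0036×143)
= 1.183 × 1.28 × 0.4852 = 0.7345
(R_B − R_A)/R_A = 0.7345 − 1 = -26.5%

-26.5%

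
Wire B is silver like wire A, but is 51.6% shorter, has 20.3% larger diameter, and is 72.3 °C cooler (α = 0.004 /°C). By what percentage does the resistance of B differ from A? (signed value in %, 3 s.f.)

R ∝ ρL/d² with ρ ∝ (1+αΔT), so R_B/R_A = (1 − 51.6/100) × (1 + 20.3/100)⁻² × (1 − 0.004×72.3)
= 0.484 × 0.691 × 0.7108 = 0.2377
(R_B − R_A)/R_A = 0.2377 − 1 = -76.2%

-76.2%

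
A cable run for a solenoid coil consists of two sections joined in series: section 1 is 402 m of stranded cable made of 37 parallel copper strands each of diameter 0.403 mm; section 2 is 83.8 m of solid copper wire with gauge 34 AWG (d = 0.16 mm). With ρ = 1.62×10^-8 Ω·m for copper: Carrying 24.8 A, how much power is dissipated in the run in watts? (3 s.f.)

42400 W

Section 1: A_strand = π(2.0150e-04)² = 1.276e-07 m²; R₁ = ρL/(N·A_s) = (1.62×10^-8)(402)/(37×1.276e-07) = 1.38 Ω
Section 2: A = π(0.16/2 mm)² = π(8.0000e-05 m)² = 2.011e-08 m²
R₂ = (1.62×10^-8)(83.8)/(2.011e-08) = 67.52 Ω
R = R₁ + R₂ = 68.9 Ω
P = I²R = (24.8)² × 68.9 = 42400 W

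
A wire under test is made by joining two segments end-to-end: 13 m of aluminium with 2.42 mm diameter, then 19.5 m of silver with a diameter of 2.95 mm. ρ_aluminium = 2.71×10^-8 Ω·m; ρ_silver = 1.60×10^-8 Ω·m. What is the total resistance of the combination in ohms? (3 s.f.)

Segment 1: A = π(d/2)² = π(1.2100e-03 m)² = 4.600e-06 m²
R₁ = ρL/A = (2.71×10^-8)(13)/(4.600e-06) = 0.07659 Ω
Segment 2: A = π(d/2)² = π(1.4750e-03 m)² = 6.835e-06 m²
R₂ = (1.60×10^-8)(19.5)/(6.835e-06) = 0.04565 Ω
R = R₁ + R₂ = 0.122 Ω

0.122 Ω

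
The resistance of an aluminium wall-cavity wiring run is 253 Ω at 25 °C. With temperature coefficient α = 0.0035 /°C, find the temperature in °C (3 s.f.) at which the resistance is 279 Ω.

54.4 °C

R = R₀(1 + α(T − T₀)) ⇒ T = T₀ + (R/R₀ − 1)/α
T = 25 + (279/253 − 1)/0.0035 = 25 + (0.1028)/0.0035 = 54.4 °C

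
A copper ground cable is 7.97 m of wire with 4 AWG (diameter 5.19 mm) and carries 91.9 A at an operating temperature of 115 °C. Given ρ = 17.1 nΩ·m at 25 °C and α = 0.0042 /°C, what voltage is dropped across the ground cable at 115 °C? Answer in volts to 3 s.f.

ρ = 17.1 nΩ·m = 1.71×10^-8 Ω·m
A = π(5.19/2 mm)² = π(2.5950e-03 m)² = 2.116e-05 m²
R₍25₎ = ρL/A = (1.71×10^-8)(7.97)/(2.116e-05) = 0.006442 Ω
R₍115₎ = R₍25₎(1 + αΔT) = 0.006442 × (1 + 0.0042×90) = 0.008877 Ω
V = IR = 91.9 × 0.008877 = 0.816 V

0.816 V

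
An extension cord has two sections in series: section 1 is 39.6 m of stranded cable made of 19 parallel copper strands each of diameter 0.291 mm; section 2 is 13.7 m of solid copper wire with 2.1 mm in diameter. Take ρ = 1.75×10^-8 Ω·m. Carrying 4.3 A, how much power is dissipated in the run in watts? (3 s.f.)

Section 1: A_strand = π(1.4550e-04)² = 6.651e-08 m²; R₁ = ρL/(N·A_s) = (1.75×10^-8)(39.6)/(19×6.651e-08) = 0.5484 Ω
Section 2: A = π(d/2)² = π(1.0500e-03 m)² = 3.464e-06 m²
R₂ = (1.75×10^-8)(13.7)/(3.464e-06) = 0.06922 Ω
R = R₁ + R₂ = 0.6176 Ω
P = I²R = (4.3)² × 0.6176 = 11.4 W

11.4 W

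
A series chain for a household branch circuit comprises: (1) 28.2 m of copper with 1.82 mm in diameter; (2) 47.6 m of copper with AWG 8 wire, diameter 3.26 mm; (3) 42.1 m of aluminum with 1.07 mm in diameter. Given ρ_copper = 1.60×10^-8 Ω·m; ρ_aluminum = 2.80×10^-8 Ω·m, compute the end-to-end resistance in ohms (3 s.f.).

Seg 1: A = π(d/2)² = π(9.1000e-04 m)² = 2.602e-06 m²
R_1 = (1.60×10^-8)(28.2)/(2.602e-06) = 0.1734 Ω
Seg 2: A = π(3.26/2 mm)² = π(1.6300e-03 m)² = 8.347e-06 m²
R_2 = (1.60×10^-8)(47.6)/(8.347e-06) = 0.09124 Ω
Seg 3: A = π(d/2)² = π(5.3500e-04 m)² = 8.992e-07 m²
R_3 = (2.80×10^-8)(42.1)/(8.992e-07) = 1.311 Ω
R_total = R_1 + R_2 + R_3 = 1.58 Ω

1.58 Ω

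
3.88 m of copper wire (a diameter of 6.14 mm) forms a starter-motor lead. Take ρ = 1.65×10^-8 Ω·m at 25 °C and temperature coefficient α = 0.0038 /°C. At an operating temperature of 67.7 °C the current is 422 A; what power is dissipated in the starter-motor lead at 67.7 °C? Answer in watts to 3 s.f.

A = π(d/2)² = π(3.0700e-03 m)² = 2.961e-05 m²
R₍25₎ = ρL/A = (1.65×10^-8)(3.88)/(2.961e-05) = 0.002162 Ω
R₍67.7₎ = R₍25₎(1 + αΔT) = 0.002162 × (1 + 0.0038×42.7) = 0.002513 Ω
P = I²R = (422)² × 0.002513 = 448 W

448 W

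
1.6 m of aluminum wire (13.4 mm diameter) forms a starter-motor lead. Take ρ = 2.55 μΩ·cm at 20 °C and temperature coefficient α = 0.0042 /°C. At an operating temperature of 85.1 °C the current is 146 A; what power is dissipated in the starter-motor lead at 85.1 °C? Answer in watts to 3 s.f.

ρ = 2.55 μΩ·cm = 2.55×10^-8 Ω·m
A = π(d/2)² = π(6.7000e-03 m)² = 1.410e-04 m²
R₍20₎ = ρL/A = (2.55×10^-8)(1.6)/(1.410e-04) = 2.893×10^-4 Ω
R₍85.1₎ = R₍20₎(1 + αΔT) = 2.893×10^-4 × (1 + 0.0042×65.1) = 3.684×10^-4 Ω
P = I²R = (146)² × 3.684×10^-4 = 7.85 W

7.85 W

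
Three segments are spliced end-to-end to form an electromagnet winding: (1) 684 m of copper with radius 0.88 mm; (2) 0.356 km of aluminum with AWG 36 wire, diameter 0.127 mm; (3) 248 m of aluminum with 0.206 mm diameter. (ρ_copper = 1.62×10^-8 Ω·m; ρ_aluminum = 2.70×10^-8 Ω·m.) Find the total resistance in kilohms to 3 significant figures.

0.964 kΩ

Seg 1: A = πr² = π(8.8000e-04 m)² = 2.433e-06 m²
R_1 = (1.62×10^-8)(684)/(2.433e-06) = 4.555 Ω
Seg 2: A = π(0.127/2 mm)² = π(6.3500e-05 m)² = 1.267e-08 m²
R_2 = (2.70×10^-8)(356)/(1.267e-08) = 758.8 Ω
Seg 3: A = π(d/2)² = π(1.0300e-04 m)² = 3.333e-08 m²
R_3 = (2.70×10^-8)(248)/(3.333e-08) = 200.9 Ω
R_total = R_1 + R_2 + R_3 = 0.964 kΩ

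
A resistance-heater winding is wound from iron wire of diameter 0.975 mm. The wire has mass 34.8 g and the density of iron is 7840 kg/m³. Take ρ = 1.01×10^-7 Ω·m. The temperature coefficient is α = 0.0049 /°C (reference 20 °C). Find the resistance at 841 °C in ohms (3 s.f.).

A = π(d/2)² = π(4.8750e-04 m)² = 7.4662e-07 m²
L = m/(density·A) = 0.0348/(7840×7.4662e-07) = 5.945 m
R = ρL/A = (1.01×10^-7)(5.945)/(7.4662e-07) = 0.8042 Ω
R(841 °C) = 0.8042 × (1 + 0.0049×821) = 4.04 Ω

4.04 Ω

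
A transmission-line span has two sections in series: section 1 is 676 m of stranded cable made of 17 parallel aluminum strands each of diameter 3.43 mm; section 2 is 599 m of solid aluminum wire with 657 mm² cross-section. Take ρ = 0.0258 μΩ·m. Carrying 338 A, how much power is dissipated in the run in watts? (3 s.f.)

ρ = 0.0258 μΩ·m = 2.58×10^-8 Ω·m
Section 1: A_strand = π(1.7150e-03)² = 9.240e-06 m²; R₁ = ρL/(N·A_s) = (2.58×10^-8)(676)/(17×9.240e-06) = 0.111 Ω
Section 2: A = 657 mm² = 6.570e-04 m²
R₂ = (2.58×10^-8)(599)/(6.570e-04) = 0.02352 Ω
R = R₁ + R₂ = 0.1346 Ω
P = I²R = (338)² × 0.1346 = 15400 W

15400 W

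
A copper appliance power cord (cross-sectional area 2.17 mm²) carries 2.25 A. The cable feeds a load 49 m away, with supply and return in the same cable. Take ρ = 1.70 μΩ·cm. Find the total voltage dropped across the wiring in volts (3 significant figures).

1.73 V

ρ = 1.70 μΩ·cm = 1.70×10^-8 Ω·m
A = 2.17 mm² = 2.170e-06 m²
Total conductor length (both ways) L = 2 × 49 = 98 m
R = ρL/A = (1.70×10^-8)(98)/(2.170e-06) = 0.7677 Ω
V = IR = 2.25 × 0.7677 = 1.73 V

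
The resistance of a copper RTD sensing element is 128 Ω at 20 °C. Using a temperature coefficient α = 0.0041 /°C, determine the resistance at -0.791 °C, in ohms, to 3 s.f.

117 Ω

ΔT = -0.791 − 20 = -20.8 °C
R = R₀(1 + αΔT) = 128 × (1 + 0.0041×-20.8) = 128 × 0.9148 = 117 Ω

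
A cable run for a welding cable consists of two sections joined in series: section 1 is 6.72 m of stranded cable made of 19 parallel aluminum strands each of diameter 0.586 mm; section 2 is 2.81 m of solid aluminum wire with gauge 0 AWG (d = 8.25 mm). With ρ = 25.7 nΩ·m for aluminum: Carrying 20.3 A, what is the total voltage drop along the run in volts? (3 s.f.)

ρ = 25.7 nΩ·m = 2.57×10^-8 Ω·m
Section 1: A_strand = π(2.9300e-04)² = 2.697e-07 m²; R₁ = ρL/(N·A_s) = (2.57×10^-8)(6.72)/(19×2.697e-07) = 0.0337 Ω
Section 2: A = π(8.25/2 mm)² = π(4.1250e-03 m)² = 5.346e-05 m²
R₂ = (2.57×10^-8)(2.81)/(5.346e-05) = 0.001351 Ω
R = R₁ + R₂ = 0.03505 Ω
V = IR = 20.3 × 0.03505 = 0.712 V

0.712 V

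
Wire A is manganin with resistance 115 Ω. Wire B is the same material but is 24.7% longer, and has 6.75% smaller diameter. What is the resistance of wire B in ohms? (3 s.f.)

R ∝ L/d², so R_B/R_A = (1 + 24.7/100) × (1 − 6.75/100)⁻²
= 1.247 × 1.15 = 1.434
R_B = 1.434 × 115 = 165 Ω

165 Ω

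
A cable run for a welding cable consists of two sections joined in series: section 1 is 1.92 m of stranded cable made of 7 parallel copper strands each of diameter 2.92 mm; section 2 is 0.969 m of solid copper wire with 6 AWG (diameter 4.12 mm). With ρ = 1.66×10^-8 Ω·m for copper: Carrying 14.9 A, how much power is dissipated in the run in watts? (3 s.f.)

Section 1: A_strand = π(1.4600e-03)² = 6.697e-06 m²; R₁ = ρL/(N·A_s) = (1.66×10^-8)(1.92)/(7×6.697e-06) = 6.799×10^-4 Ω
Section 2: A = π(4.12/2 mm)² = π(2.0600e-03 m)² = 1.333e-05 m²
R₂ = (1.66×10^-8)(0.969)/(1.333e-05) = 0.001207 Ω
R = R₁ + R₂ = 0.001886 Ω
P = I²R = (14.9)² × 0.001886 = 0.419 W

0.419 W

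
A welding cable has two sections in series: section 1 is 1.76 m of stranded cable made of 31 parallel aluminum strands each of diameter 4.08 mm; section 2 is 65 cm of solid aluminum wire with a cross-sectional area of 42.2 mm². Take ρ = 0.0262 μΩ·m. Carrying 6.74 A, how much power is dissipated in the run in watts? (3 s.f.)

ρ = 0.0262 μΩ·m = 2.62×10^-8 Ω·m
Section 1: A_strand = π(2.0400e-03)² = 1.307e-05 m²; R₁ = ρL/(N·A_s) = (2.62×10^-8)(1.76)/(31×1.307e-05) = 1.138×10^-4 Ω
Section 2: A = 42.2 mm² = 4.220e-05 m²
R₂ = (2.62×10^-8)(0.65)/(4.220e-05) = 4.036×10^-4 Ω
R = R₁ + R₂ = 5.173×10^-4 Ω
P = I²R = (6.74)² × 5.173×10^-4 = 0.0235 W

0.0235 W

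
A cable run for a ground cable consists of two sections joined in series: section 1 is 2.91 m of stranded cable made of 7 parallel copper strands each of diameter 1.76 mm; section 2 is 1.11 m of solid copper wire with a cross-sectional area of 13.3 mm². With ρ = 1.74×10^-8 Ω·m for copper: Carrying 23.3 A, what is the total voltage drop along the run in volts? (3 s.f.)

0.103 V

Section 1: A_strand = π(8.8000e-04)² = 2.433e-06 m²; R₁ = ρL/(N·A_s) = (1.74×10^-8)(2.91)/(7×2.433e-06) = 0.002973 Ω
Section 2: A = 13.3 mm² = 1.330e-05 m²
R₂ = (1.74×10^-8)(1.11)/(1.330e-05) = 0.001452 Ω
R = R₁ + R₂ = 0.004425 Ω
V = IR = 23.3 × 0.004425 = 0.103 V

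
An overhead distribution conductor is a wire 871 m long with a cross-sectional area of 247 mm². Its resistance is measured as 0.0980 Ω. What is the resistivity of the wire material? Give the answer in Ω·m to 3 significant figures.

A = 247 mm² = 2.470e-04 m²
ρ = RA/L = (0.098)(2.470e-04)/(871) = 2.78×10^-8 Ω·m

2.78×10^-8 Ω·m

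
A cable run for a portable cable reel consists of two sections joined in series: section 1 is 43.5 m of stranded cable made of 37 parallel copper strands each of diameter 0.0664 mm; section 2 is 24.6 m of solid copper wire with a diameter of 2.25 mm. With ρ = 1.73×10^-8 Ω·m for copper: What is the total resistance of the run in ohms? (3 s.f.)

5.98 Ω

Section 1: A_strand = π(3.3200e-05)² = 3.463e-09 m²; R₁ = ρL/(N·A_s) = (1.73×10^-8)(43.5)/(37×3.463e-09) = 5.874 Ω
Section 2: A = π(d/2)² = π(1.1250e-03 m)² = 3.976e-06 m²
R₂ = (1.73×10^-8)(24.6)/(3.976e-06) = 0.107 Ω
R = R₁ + R₂ = 5.98 Ω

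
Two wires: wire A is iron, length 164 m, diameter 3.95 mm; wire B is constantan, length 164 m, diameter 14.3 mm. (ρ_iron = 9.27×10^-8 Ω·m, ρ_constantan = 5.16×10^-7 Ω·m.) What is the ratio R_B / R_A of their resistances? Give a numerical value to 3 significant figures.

0.425

R ∝ ρL/d², so R_B/R_A = (ρ_B/ρ_A) × (d_A/d_B)²
= (5.16×10^-7/9.27×10^-8) × (3.95/14.3)² = 0.425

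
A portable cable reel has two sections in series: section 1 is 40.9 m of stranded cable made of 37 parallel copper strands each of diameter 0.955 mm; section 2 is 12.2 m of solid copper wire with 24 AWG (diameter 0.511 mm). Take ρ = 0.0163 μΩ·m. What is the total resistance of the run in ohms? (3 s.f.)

0.995 Ω

ρ = 0.0163 μΩ·m = 1.63×10^-8 Ω·m
Section 1: A_strand = π(4.7750e-04)² = 7.163e-07 m²; R₁ = ρL/(N·A_s) = (1.63×10^-8)(40.9)/(37×7.163e-07) = 0.02515 Ω
Section 2: A = π(0.511/2 mm)² = π(2.5550e-04 m)² = 2.051e-07 m²
R₂ = (1.63×10^-8)(12.2)/(2.051e-07) = 0.9697 Ω
R = R₁ + R₂ = 0.995 Ω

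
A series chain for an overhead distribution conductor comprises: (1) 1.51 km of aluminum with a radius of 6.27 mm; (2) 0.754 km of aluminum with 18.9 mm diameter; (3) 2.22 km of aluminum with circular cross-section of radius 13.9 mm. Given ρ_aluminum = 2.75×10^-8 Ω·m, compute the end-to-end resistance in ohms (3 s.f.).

Seg 1: A = πr² = π(6.2700e-03 m)² = 1.235e-04 m²
R_1 = (2.75×10^-8)(1510)/(1.235e-04) = 0.3362 Ω
Seg 2: A = π(d/2)² = π(9.4500e-03 m)² = 2.806e-04 m²
R_2 = (2.75×10^-8)(754)/(2.806e-04) = 0.07391 Ω
Seg 3: A = πr² = π(1.3900e-02 m)² = 6.070e-04 m²
R_3 = (2.75×10^-8)(2220)/(6.070e-04) = 0.1006 Ω
R_total = R_1 + R_2 + R_3 = 0.511 Ω

0.511 Ω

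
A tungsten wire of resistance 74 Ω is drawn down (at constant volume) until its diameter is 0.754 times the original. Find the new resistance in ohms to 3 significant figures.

229 Ω

Volume constant ⇒ L' = L/r² with r = 0.754. R' = ρL'/A' = ρ(L/r²)/(πr²d₀²/4) = R/r⁴.
R' = 3.094 × 74 = 229 Ω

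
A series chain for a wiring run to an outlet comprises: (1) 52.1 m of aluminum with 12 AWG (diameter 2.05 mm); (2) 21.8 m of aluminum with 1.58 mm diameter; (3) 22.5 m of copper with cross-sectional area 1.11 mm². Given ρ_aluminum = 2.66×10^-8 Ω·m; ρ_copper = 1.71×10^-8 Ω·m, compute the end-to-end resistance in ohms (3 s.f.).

1.06 Ω

Seg 1: A = π(2.05/2 mm)² = π(1.0250e-03 m)² = 3.301e-06 m²
R_1 = (2.66×10^-8)(52.1)/(3.301e-06) = 0.4199 Ω
Seg 2: A = π(d/2)² = π(7.9000e-04 m)² = 1.961e-06 m²
R_2 = (2.66×10^-8)(21.8)/(1.961e-06) = 0.2958 Ω
Seg 3: A = 1.11 mm² = 1.110e-06 m²
R_3 = (1.71×10^-8)(22.5)/(1.110e-06) = 0.3466 Ω
R_total = R_1 + R_2 + R_3 = 1.06 Ω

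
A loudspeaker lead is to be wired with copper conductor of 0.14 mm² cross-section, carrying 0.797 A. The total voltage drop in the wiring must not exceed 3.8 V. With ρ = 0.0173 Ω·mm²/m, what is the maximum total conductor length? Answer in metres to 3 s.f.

38.6 m

ρ = 0.0173 Ω·mm²/m = 1.73×10^-8 Ω·m
A = 0.14 mm² = 1.400e-07 m²
L_max = V_max·A/(1·ρI) = (3.8)(1.400e-07)/(1.73×10^-8×0.797) = 38.6 m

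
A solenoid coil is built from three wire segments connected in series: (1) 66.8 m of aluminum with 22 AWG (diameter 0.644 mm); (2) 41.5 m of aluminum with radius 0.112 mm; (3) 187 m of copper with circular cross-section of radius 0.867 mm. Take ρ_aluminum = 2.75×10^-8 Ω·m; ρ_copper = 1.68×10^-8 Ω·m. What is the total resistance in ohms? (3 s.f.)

Seg 1: A = π(0.644/2 mm)² = π(3.2200e-04 m)² = 3.257e-07 m²
R_1 = (2.75×10^-8)(66.8)/(3.257e-07) = 5.64 Ω
Seg 2: A = πr² = π(1.1200e-04 m)² = 3.941e-08 m²
R_2 = (2.75×10^-8)(41.5)/(3.941e-08) = 28.96 Ω
Seg 3: A = πr² = π(8.6700e-04 m)² = 2.362e-06 m²
R_3 = (1.68×10^-8)(187)/(2.362e-06) = 1.33 Ω
R_total = R_1 + R_2 + R_3 = 35.9 Ω

35.9 Ω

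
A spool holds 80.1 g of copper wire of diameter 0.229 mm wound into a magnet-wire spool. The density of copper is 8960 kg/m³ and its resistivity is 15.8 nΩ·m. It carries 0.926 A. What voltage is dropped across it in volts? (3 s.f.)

ρ = 15.8 nΩ·m = 1.58×10^-8 Ω·m
A = π(d/2)² = π(1.1450e-04 m)² = 4.1187e-08 m²
L = m/(density·A) = 0.0801/(8960×4.1187e-08) = 217.1 m
R = ρL/A = (1.58×10^-8)(217.1)/(4.1187e-08) = 83.26 Ω
V = IR = 0.926 × 83.26 = 77.1 V

77.1 V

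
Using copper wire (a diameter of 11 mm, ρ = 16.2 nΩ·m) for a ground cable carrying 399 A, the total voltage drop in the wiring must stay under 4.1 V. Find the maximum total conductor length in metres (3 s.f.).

60.3 m

ρ = 16.2 nΩ·m = 1.62×10^-8 Ω·m
A = π(d/2)² = π(5.5000e-03 m)² = 9.503e-05 m²
L_max = V_max·A/(1·ρI) = (4.1)(9.503e-05)/(1.62×10^-8×399) = 60.3 m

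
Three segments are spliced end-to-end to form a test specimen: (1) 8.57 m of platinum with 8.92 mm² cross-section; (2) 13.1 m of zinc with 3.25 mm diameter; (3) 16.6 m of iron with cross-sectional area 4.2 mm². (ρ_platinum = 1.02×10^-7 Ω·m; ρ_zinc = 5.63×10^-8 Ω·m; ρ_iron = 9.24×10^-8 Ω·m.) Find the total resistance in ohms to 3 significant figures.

Seg 1: A = 8.92 mm² = 8.920e-06 m²
R_1 = (1.02×10^-7)(8.57)/(8.920e-06) = 0.098 Ω
Seg 2: A = π(d/2)² = π(1.6250e-03 m)² = 8.296e-06 m²
R_2 = (5.63×10^-8)(13.1)/(8.296e-06) = 0.0889 Ω
Seg 3: A = 4.2 mm² = 4.200e-06 m²
R_3 = (9.24×10^-8)(16.6)/(4.200e-06) = 0.3652 Ω
R_total = R_1 + R_2 + R_3 = 0.552 Ω

0.552 Ω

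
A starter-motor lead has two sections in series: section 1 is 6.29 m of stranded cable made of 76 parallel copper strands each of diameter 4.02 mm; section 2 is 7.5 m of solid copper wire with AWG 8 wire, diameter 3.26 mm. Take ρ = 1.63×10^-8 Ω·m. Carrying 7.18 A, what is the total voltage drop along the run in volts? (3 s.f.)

0.106 V

Section 1: A_strand = π(2.0100e-03)² = 1.269e-05 m²; R₁ = ρL/(N·A_s) = (1.63×10^-8)(6.29)/(76×1.269e-05) = 1.063×10^-4 Ω
Section 2: A = π(3.26/2 mm)² = π(1.6300e-03 m)² = 8.347e-06 m²
R₂ = (1.63×10^-8)(7.5)/(8.347e-06) = 0.01465 Ω
R = R₁ + R₂ = 0.01475 Ω
V = IR = 7.18 × 0.01475 = 0.106 V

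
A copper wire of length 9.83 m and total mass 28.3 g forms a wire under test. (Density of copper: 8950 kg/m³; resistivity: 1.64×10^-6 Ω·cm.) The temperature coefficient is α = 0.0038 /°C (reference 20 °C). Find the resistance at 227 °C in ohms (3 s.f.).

ρ = 1.64×10^-6 Ω·cm = 1.64×10^-8 Ω·m
A = m/(density·L) = 0.0283/(8950×9.83) = 3.2167e-07 m²
R = ρL/A = (1.64×10^-8)(9.83)/(3.2167e-07) = 0.5012 Ω
R(227 °C) = 0.5012 × (1 + 0.0038×207) = 0.895 Ω

0.895 Ω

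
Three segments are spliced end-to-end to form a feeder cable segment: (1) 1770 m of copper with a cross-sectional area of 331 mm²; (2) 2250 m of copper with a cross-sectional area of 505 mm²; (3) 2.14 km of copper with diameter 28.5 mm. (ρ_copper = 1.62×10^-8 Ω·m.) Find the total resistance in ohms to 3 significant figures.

0.213 Ω

Seg 1: A = 331 mm² = 3.310e-04 m²
R_1 = (1.62×10^-8)(1770)/(3.310e-04) = 0.08663 Ω
Seg 2: A = 505 mm² = 5.050e-04 m²
R_2 = (1.62×10^-8)(2250)/(5.050e-04) = 0.07218 Ω
Seg 3: A = π(d/2)² = π(1.4250e-02 m)² = 6.379e-04 m²
R_3 = (1.62×10^-8)(2140)/(6.379e-04) = 0.05434 Ω
R_total = R_1 + R_2 + R_3 = 0.213 Ω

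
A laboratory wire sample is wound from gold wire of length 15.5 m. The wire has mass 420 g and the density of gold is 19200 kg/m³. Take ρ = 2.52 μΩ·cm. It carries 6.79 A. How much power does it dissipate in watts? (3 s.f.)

ρ = 2.52 μΩ·cm = 2.52×10^-8 Ω·m
A = m/(density·L) = 0.42/(19200×15.5) = 1.4113e-06 m²
R = ρL/A = (2.52×10^-8)(15.5)/(1.4113e-06) = 0.2768 Ω
P = I²R = (6.79)² × 0.2768 = 12.8 W

12.8 W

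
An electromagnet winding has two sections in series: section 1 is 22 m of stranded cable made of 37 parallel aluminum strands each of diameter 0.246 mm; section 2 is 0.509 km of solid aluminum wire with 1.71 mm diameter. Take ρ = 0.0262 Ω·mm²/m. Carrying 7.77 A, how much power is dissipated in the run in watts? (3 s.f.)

ρ = 0.0262 Ω·mm²/m = 2.62×10^-8 Ω·m
Section 1: A_strand = π(1.2300e-04)² = 4.753e-08 m²; R₁ = ρL/(N·A_s) = (2.62×10^-8)(22)/(37×4.753e-08) = 0.3278 Ω
Section 2: A = π(d/2)² = π(8.5500e-04 m)² = 2.297e-06 m²
R₂ = (2.62×10^-8)(509)/(2.297e-06) = 5.807 Ω
R = R₁ + R₂ = 6.135 Ω
P = I²R = (7.77)² × 6.135 = 370 W

370 W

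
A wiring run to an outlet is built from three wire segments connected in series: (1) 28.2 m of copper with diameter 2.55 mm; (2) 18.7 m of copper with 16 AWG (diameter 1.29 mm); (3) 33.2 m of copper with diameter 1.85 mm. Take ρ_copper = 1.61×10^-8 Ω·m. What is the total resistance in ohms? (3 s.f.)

0.518 Ω

Seg 1: A = π(d/2)² = π(1.2750e-03 m)² = 5.107e-06 m²
R_1 = (1.61×10^-8)(28.2)/(5.107e-06) = 0.0889 Ω
Seg 2: A = π(1.29/2 mm)² = π(6.4500e-04 m)² = 1.307e-06 m²
R_2 = (1.61×10^-8)(18.7)/(1.307e-06) = 0.2304 Ω
Seg 3: A = π(d/2)² = π(9.2500e-04 m)² = 2.688e-06 m²
R_3 = (1.61×10^-8)(33.2)/(2.688e-06) = 0.1989 Ω
R_total = R_1 + R_2 + R_3 = 0.518 Ω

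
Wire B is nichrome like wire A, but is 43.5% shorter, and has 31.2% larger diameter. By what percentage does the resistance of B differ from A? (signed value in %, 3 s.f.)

-67.2%

R ∝ L/d², so R_B/R_A = (1 − 43.5/100) × (1 + 31.2/100)⁻²
= 0.565 × 0.5809 = 0.3282
(R_B − R_A)/R_A = 0.3282 − 1 = -67.2%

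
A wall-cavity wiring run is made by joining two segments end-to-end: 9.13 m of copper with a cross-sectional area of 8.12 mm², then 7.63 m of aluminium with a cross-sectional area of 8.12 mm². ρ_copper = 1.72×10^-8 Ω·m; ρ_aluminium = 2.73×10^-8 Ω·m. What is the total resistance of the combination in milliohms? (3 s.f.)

Segment 1: A = 8.12 mm² = 8.120e-06 m²
R₁ = ρL/A = (1.72×10^-8)(9.13)/(8.120e-06) = 0.01934 Ω
R₂ = (2.73×10^-8)(7.63)/(8.120e-06) = 0.02565 Ω
R = R₁ + R₂ = 45.0 mΩ

45.0 mΩ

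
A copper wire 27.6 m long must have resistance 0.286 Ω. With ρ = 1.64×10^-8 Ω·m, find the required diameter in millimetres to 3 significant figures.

1.42 mm

A = ρL/R = (1.64×10^-8)(27.6)/(0.286) = 1.583e-06 m²
d = 2√(A/π) = 1.420e-03 m = 1.42 mm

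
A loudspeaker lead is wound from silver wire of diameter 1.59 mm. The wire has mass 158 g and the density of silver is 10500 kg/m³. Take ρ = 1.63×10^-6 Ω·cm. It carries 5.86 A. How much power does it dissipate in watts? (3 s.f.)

2.14 W

ρ = 1.63×10^-6 Ω·cm = 1.63×10^-8 Ω·m
A = π(d/2)² = π(7.9500e-04 m)² = 1.9856e-06 m²
L = m/(density·A) = 0.158/(10500×1.9856e-06) = 7.579 m
R = ρL/A = (1.63×10^-8)(7.579)/(1.9856e-06) = 0.06221 Ω
P = I²R = (5.86)² × 0.06221 = 2.14 W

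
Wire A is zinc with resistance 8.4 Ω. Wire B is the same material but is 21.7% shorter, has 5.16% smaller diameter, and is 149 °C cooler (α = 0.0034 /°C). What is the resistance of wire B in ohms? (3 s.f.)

R ∝ ρL/d² with ρ ∝ (1+αΔT), so R_B/R_A = (1 − 21.7/100) × (1 − 5.16/100)⁻² × (1 − 0.0034×149)
= 0.783 × 1.112 × 0.4934 = 0.4295
R_B = 0.4295 × 8.4 = 3.61 Ω

3.61 Ω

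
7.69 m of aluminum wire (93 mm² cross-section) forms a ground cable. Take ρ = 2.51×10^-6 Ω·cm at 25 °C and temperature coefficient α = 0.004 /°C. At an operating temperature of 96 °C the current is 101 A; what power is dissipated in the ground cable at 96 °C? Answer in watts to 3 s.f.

27.2 W

ρ = 2.51×10^-6 Ω·cm = 2.51×10^-8 Ω·m
A = 93 mm² = 9.300e-05 m²
R₍25₎ = ρL/A = (2.51×10^-8)(7.69)/(9.300e-05) = 0.002075 Ω
R₍96₎ = R₍25₎(1 + αΔT) = 0.002075 × (1 + 0.004×71) = 0.002665 Ω
P = I²R = (101)² × 0.002665 = 27.2 W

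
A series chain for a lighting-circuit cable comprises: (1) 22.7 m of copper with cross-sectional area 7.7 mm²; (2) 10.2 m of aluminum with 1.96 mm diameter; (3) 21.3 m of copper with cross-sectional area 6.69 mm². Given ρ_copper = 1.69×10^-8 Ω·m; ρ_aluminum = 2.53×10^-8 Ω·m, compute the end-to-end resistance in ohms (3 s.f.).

0.189 Ω

Seg 1: A = 7.7 mm² = 7.700e-06 m²
R_1 = (1.69×10^-8)(22.7)/(7.700e-06) = 0.04982 Ω
Seg 2: A = π(d/2)² = π(9.8000e-04 m)² = 3.017e-06 m²
R_2 = (2.53×10^-8)(10.2)/(3.017e-06) = 0.08553 Ω
Seg 3: A = 6.69 mm² = 6.690e-06 m²
R_3 = (1.69×10^-8)(21.3)/(6.690e-06) = 0.05381 Ω
R_total = R_1 + R_2 + R_3 = 0.189 Ω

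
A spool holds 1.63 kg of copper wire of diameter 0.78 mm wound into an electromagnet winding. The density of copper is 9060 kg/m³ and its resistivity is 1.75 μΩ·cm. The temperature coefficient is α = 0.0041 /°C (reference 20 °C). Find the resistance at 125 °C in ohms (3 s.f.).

19.7 Ω

ρ = 1.75 μΩ·cm = 1.75×10^-8 Ω·m
A = π(d/2)² = π(3.9000e-04 m)² = 4.7784e-07 m²
L = m/(density·A) = 1.63/(9060×4.7784e-07) = 376.5 m
R = ρL/A = (1.75×10^-8)(376.5)/(4.7784e-07) = 13.79 Ω
R(125 °C) = 13.79 × (1 + 0.0041×105) = 19.7 Ω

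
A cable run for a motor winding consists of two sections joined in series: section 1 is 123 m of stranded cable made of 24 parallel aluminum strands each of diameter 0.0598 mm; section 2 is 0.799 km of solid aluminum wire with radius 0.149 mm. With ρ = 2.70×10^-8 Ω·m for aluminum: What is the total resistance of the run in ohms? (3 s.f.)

Section 1: A_strand = π(2.9900e-05)² = 2.809e-09 m²; R₁ = ρL/(N·A_s) = (2.70×10^-8)(123)/(24×2.809e-09) = 49.27 Ω
Section 2: A = πr² = π(1.4900e-04 m)² = 6.975e-08 m²
R₂ = (2.70×10^-8)(799)/(6.975e-08) = 309.3 Ω
R = R₁ + R₂ = 359 Ω

359 Ω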